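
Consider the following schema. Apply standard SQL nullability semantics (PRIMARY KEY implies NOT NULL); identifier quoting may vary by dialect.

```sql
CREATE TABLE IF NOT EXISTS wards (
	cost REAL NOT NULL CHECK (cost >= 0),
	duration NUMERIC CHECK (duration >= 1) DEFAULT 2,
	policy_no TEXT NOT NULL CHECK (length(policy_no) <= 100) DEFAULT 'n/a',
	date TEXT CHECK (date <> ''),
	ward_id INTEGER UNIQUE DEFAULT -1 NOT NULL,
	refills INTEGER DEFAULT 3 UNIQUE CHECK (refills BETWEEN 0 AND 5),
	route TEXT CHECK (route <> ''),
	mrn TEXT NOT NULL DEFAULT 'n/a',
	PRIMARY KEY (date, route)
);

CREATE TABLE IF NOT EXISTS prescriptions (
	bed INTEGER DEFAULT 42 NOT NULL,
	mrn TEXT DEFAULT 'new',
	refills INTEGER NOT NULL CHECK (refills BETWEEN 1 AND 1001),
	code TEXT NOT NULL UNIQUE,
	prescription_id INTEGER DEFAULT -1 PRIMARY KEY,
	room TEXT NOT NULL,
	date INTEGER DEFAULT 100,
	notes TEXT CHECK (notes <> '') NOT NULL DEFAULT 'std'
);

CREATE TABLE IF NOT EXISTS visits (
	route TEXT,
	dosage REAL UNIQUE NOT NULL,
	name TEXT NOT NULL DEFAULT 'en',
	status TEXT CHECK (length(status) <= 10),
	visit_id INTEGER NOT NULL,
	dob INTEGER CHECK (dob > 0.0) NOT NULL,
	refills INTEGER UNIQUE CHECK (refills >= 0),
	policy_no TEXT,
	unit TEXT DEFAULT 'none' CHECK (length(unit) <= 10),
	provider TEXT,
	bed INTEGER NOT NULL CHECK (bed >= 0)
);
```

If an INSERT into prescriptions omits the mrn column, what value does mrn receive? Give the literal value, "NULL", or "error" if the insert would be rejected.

mrn has an explicit DEFAULT 'new'.
When the column is omitted from an INSERT, that default is used.

'new'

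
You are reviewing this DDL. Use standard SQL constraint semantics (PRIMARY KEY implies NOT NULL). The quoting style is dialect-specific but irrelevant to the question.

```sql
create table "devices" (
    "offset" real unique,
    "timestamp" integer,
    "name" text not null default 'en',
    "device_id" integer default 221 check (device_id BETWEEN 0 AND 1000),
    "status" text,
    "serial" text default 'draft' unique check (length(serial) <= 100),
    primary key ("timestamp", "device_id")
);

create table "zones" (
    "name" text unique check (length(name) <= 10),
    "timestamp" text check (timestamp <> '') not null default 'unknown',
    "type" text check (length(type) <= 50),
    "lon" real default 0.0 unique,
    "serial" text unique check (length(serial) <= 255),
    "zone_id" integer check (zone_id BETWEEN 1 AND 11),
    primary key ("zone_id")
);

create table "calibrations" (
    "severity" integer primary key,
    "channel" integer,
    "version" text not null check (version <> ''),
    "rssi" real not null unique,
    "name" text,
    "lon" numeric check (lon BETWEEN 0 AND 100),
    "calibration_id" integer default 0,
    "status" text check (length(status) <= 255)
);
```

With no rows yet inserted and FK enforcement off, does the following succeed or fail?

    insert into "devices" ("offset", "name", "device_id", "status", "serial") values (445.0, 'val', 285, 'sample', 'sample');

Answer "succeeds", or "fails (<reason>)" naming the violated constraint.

timestamp is omitted from the column list and has no DEFAULT, so it would receive NULL.
But timestamp is part of the PRIMARY KEY (implied NOT NULL).

fails (NOT NULL on timestamp)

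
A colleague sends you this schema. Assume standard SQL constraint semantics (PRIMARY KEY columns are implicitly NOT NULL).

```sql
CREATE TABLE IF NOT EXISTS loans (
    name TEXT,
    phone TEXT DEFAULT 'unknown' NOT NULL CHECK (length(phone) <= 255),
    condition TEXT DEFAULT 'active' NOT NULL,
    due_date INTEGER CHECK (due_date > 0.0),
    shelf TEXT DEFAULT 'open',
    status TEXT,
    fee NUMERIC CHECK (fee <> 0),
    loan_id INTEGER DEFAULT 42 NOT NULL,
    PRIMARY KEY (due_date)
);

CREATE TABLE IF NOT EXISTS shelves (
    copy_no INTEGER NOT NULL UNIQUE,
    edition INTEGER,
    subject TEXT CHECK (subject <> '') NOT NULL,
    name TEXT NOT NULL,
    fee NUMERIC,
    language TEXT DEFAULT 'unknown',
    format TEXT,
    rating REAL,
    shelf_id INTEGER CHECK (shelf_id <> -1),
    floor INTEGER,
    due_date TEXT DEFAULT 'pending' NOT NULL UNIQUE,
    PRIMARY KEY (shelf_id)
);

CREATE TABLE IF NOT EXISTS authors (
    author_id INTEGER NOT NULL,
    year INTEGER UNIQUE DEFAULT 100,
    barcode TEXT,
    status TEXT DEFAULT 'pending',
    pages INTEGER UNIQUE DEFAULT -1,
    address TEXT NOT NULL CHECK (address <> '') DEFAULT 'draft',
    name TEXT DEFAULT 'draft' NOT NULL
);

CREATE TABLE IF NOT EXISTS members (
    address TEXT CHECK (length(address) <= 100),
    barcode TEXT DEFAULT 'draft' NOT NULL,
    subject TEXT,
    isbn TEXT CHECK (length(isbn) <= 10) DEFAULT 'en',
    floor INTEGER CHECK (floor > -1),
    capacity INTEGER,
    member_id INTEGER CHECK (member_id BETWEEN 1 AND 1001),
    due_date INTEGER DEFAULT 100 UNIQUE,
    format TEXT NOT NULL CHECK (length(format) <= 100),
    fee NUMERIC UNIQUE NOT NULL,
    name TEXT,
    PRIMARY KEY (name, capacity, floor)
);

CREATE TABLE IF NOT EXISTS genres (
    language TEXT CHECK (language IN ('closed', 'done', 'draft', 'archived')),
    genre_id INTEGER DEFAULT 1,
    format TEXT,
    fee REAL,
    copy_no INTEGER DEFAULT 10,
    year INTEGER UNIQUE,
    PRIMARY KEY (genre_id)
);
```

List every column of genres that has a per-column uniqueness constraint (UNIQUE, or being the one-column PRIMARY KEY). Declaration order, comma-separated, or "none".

- language: no UNIQUE or single-column PK constraint.
- genre_id: single-column PRIMARY KEY → unique.
- format: no UNIQUE or single-column PK constraint.
- fee: no UNIQUE or single-column PK constraint.
- copy_no: no UNIQUE or single-column PK constraint.
- year: declared UNIQUE → unique.

genre_id, year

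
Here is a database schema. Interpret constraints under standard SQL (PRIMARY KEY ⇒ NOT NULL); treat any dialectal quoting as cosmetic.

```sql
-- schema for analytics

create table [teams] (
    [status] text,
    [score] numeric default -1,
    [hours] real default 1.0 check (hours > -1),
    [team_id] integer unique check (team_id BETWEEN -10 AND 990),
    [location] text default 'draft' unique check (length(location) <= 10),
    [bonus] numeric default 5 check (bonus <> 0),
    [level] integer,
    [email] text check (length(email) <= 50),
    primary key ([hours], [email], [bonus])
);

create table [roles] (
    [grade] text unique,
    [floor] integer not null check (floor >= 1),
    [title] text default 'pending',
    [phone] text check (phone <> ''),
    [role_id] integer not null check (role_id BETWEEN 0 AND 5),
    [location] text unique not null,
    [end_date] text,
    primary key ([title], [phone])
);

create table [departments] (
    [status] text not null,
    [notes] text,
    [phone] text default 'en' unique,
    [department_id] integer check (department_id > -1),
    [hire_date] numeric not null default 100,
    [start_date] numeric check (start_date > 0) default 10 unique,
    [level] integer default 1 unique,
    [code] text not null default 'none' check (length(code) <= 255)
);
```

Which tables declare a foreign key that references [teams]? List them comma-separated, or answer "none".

none

No REFERENCES clause anywhere in the schema names teams.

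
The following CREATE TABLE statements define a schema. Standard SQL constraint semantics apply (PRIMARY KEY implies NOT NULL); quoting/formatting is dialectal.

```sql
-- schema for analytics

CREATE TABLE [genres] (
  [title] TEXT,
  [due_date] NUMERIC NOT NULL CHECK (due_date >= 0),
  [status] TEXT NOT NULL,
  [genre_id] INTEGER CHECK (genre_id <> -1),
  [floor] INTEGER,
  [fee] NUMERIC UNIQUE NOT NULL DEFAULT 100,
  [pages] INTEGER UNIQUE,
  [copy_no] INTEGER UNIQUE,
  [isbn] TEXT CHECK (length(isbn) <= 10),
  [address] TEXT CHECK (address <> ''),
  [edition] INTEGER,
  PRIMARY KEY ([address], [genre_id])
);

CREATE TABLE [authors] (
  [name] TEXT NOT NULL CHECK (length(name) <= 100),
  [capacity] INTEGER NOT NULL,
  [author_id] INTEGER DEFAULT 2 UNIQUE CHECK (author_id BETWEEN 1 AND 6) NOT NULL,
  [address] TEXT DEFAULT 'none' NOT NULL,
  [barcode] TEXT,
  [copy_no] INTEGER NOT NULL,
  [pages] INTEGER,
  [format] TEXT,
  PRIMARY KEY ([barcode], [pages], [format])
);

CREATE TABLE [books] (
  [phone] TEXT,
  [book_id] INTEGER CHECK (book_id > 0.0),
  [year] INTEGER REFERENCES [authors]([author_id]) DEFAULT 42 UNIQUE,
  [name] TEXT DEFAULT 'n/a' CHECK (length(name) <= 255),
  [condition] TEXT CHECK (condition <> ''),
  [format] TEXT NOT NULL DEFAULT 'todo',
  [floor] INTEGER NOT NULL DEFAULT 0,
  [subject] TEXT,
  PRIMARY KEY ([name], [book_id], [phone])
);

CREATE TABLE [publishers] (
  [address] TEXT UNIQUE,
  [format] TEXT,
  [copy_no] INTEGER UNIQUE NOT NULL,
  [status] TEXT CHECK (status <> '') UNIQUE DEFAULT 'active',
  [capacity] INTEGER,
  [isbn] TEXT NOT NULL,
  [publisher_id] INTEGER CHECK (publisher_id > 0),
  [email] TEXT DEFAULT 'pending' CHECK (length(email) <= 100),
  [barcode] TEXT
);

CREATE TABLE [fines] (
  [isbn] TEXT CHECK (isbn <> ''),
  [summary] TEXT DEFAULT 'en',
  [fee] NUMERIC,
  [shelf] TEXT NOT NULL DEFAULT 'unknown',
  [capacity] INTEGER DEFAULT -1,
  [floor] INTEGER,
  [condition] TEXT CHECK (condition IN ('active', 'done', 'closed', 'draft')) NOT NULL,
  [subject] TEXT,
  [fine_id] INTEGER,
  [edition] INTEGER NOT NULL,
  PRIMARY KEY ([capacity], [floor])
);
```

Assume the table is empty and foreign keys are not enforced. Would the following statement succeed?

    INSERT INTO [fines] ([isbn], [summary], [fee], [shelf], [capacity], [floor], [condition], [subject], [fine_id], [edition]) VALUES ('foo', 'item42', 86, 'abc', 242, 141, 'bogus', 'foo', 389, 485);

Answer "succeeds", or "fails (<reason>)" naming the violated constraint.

fails (CHECK on condition)

The value 'bogus' for condition violates CHECK (condition IN ('active', 'done', 'closed', 'draft')).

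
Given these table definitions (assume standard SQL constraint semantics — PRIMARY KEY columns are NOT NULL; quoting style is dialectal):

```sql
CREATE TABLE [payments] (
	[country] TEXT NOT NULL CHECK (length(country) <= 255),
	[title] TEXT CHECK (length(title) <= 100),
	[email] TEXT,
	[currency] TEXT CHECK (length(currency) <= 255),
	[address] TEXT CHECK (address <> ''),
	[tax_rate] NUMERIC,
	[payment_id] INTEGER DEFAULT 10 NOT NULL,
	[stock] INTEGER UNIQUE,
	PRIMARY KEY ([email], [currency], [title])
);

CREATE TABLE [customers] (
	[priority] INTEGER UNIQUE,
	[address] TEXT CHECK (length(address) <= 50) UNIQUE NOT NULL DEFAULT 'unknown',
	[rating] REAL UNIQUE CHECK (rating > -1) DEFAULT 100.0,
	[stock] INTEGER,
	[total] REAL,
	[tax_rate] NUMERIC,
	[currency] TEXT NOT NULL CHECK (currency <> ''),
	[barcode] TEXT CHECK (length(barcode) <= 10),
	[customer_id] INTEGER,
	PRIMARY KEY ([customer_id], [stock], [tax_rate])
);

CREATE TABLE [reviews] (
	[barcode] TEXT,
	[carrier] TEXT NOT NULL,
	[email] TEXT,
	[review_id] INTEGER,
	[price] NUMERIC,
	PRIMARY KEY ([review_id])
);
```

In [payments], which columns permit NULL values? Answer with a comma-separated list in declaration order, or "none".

address, tax_rate, stock

- country: declared NOT NULL → not nullable.
- title: part of the PRIMARY KEY, which implies NOT NULL → not nullable.
- email: part of the PRIMARY KEY, which implies NOT NULL → not nullable.
- currency: part of the PRIMARY KEY, which implies NOT NULL → not nullable.
- address: CHECK does not forbid NULL (a CHECK constraint passes when its expression is NULL) → nullable.
- tax_rate: no NOT NULL constraint applies → nullable.
- payment_id: declared NOT NULL → not nullable.
- stock: UNIQUE does not imply NOT NULL → nullable.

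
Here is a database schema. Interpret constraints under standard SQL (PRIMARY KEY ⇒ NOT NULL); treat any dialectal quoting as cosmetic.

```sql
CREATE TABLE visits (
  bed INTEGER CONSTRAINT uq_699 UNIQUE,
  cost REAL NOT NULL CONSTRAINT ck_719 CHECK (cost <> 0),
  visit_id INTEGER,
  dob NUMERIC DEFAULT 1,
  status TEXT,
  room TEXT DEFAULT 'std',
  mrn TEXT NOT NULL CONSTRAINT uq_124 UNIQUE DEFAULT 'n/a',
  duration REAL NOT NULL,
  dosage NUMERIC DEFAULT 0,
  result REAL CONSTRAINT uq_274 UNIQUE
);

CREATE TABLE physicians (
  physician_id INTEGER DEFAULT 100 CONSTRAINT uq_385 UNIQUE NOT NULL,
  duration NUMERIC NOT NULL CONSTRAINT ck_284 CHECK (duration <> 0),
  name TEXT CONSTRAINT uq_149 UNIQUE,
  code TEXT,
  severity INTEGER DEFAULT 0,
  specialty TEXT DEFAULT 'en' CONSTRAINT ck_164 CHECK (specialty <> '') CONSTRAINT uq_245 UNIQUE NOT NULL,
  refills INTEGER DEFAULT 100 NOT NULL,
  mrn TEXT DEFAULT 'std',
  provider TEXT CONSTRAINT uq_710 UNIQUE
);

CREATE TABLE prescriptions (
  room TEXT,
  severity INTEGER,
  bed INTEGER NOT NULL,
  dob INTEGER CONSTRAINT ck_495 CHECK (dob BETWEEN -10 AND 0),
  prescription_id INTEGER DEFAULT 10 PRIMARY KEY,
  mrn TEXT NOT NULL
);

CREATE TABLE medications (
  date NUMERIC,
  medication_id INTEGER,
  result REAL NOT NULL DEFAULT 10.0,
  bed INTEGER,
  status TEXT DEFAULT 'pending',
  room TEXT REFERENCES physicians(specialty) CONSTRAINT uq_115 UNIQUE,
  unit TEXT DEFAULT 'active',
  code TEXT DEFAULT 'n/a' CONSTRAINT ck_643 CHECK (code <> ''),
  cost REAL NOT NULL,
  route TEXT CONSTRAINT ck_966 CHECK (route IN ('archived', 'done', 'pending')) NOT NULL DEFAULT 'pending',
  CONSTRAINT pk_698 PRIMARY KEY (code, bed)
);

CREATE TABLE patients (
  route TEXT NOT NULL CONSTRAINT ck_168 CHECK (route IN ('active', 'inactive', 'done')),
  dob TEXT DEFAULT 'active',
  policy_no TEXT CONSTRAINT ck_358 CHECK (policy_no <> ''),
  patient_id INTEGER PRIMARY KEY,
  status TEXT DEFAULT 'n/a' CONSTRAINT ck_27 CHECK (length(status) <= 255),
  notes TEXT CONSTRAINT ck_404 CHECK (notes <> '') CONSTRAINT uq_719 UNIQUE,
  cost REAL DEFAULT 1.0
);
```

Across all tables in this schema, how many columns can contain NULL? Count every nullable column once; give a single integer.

visits: 7 nullable (bed, visit_id, dob, status, room, dosage, result — PK none and explicit NOT NULL columns excluded).
physicians: 5 nullable (name, code, severity, mrn, provider — PK none and explicit NOT NULL columns excluded).
prescriptions: 3 nullable (room, severity, dob — PK (prescription_id) and explicit NOT NULL columns excluded).
medications: 5 nullable (date, medication_id, status, room, unit — PK (code, bed) and explicit NOT NULL columns excluded).
patients: 5 nullable (dob, policy_no, status, notes, cost — PK (patient_id) and explicit NOT NULL columns excluded).
Total: 7 + 5 + 3 + 5 + 5 = 25.

25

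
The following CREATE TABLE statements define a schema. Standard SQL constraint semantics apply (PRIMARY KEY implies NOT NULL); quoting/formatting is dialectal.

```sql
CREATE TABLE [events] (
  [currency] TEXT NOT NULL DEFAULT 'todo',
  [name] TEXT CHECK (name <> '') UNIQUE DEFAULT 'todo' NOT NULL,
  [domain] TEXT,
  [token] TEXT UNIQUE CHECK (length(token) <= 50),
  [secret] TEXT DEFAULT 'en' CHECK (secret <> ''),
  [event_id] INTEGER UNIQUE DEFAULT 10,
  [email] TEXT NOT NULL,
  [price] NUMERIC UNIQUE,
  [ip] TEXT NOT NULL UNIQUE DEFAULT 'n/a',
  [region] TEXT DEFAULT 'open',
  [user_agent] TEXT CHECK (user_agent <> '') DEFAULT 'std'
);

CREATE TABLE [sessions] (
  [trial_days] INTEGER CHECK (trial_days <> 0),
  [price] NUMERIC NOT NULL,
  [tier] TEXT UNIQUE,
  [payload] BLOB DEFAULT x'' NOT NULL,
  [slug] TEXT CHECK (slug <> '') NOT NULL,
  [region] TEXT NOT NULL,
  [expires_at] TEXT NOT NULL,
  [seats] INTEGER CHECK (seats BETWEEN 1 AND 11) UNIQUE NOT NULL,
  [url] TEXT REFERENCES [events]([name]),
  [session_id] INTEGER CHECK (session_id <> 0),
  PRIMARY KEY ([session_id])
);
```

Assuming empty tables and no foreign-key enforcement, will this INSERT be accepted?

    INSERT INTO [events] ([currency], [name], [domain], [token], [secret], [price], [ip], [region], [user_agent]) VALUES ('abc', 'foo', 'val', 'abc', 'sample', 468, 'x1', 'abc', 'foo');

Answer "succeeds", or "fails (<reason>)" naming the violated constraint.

fails (NOT NULL on email)

email is omitted from the column list and has no DEFAULT, so it would receive NULL.
But email is declared NOT NULL.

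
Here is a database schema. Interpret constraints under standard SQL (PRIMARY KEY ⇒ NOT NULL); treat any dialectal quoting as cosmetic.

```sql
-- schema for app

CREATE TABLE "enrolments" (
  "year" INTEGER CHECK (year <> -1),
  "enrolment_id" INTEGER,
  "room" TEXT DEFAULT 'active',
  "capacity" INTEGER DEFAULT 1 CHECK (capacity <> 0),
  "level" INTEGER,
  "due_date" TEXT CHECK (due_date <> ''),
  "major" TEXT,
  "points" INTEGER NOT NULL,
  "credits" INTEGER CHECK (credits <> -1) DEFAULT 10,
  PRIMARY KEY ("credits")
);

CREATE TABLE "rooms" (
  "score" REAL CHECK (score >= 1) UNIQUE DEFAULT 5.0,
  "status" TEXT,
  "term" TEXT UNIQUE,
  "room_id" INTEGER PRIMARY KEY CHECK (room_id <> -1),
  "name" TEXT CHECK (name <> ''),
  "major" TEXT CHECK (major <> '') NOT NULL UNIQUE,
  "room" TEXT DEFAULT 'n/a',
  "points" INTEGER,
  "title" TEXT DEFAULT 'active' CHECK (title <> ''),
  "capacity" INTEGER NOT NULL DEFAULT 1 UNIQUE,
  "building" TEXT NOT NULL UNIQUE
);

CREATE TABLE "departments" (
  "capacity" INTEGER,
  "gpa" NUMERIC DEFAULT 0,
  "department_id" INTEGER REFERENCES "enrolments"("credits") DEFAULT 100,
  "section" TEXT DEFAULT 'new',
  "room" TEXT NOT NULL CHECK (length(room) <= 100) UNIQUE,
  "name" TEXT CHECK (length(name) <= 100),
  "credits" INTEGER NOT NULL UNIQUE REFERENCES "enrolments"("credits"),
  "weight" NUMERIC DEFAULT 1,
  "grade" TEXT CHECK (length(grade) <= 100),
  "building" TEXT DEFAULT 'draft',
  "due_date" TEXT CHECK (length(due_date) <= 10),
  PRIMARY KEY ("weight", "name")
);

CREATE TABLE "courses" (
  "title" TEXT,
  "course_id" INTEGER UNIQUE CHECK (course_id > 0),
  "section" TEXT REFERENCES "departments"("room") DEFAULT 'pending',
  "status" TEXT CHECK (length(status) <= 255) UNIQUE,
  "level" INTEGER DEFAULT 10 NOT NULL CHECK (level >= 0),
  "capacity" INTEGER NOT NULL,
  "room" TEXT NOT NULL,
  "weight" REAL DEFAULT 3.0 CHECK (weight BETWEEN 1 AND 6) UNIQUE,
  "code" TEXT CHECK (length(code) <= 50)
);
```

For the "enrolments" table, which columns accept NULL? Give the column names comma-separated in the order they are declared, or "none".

year, enrolment_id, room, capacity, level, due_date, major

- year: CHECK does not forbid NULL (a CHECK constraint passes when its expression is NULL) → nullable.
- enrolment_id: no NOT NULL constraint applies → nullable.
- room: DEFAULT only fills an omitted column; an explicit NULL is still allowed → nullable.
- capacity: CHECK does not forbid NULL (a CHECK constraint passes when its expression is NULL) → nullable.
- level: no NOT NULL constraint applies → nullable.
- due_date: CHECK does not forbid NULL (a CHECK constraint passes when its expression is NULL) → nullable.
- major: no NOT NULL constraint applies → nullable.
- points: declared NOT NULL → not nullable.
- credits: part of the PRIMARY KEY, which implies NOT NULL → not nullable.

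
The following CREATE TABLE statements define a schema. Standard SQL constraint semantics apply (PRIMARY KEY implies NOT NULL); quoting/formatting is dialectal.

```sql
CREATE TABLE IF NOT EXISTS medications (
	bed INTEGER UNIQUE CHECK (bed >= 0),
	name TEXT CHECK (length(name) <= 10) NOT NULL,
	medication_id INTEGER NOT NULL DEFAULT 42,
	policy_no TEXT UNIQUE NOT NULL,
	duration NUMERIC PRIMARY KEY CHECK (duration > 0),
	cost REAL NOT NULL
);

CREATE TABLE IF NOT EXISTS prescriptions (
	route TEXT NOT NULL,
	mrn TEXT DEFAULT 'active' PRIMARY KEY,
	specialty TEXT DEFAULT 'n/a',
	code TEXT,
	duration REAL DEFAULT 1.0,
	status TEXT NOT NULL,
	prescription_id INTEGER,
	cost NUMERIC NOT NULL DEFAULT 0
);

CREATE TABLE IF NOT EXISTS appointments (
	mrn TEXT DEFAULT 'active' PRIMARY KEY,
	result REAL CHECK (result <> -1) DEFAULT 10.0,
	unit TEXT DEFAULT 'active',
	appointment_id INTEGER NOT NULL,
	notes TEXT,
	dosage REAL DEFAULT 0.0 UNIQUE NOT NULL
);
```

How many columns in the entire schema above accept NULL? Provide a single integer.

medications: 1 nullable (bed — PK (duration) and explicit NOT NULL columns excluded).
prescriptions: 4 nullable (specialty, code, duration, prescription_id — PK (mrn) and explicit NOT NULL columns excluded).
appointments: 3 nullable (result, unit, notes — PK (mrn) and explicit NOT NULL columns excluded).
Total: 1 + 4 + 3 = 8.

8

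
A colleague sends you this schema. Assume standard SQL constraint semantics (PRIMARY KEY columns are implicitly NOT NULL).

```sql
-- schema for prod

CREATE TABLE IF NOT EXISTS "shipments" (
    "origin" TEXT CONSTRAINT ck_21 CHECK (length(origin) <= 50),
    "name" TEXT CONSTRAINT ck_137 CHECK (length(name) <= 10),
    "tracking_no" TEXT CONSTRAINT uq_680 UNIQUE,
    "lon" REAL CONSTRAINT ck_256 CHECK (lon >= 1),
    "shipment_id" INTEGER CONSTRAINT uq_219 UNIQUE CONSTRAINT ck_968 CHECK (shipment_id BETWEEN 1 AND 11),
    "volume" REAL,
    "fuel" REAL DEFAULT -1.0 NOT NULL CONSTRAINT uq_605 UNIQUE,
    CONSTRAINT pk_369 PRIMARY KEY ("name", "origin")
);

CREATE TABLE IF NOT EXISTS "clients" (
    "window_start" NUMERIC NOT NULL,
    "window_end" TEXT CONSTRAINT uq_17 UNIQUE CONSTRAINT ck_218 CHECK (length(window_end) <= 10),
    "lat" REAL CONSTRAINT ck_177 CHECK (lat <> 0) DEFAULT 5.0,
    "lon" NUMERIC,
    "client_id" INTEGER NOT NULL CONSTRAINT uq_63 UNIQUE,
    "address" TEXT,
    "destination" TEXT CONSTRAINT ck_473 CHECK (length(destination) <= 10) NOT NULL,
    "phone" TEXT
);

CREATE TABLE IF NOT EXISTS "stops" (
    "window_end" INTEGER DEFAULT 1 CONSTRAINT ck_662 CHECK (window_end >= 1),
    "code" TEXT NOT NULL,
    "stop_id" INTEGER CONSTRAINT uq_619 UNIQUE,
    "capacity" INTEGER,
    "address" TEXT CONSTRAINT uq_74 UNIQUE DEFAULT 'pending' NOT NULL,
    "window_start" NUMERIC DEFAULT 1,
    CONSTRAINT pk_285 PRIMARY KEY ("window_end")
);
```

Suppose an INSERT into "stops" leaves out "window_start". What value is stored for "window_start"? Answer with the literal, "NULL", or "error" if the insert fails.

1

window_start has an explicit DEFAULT 1.
When the column is omitted from an INSERT, that default is used.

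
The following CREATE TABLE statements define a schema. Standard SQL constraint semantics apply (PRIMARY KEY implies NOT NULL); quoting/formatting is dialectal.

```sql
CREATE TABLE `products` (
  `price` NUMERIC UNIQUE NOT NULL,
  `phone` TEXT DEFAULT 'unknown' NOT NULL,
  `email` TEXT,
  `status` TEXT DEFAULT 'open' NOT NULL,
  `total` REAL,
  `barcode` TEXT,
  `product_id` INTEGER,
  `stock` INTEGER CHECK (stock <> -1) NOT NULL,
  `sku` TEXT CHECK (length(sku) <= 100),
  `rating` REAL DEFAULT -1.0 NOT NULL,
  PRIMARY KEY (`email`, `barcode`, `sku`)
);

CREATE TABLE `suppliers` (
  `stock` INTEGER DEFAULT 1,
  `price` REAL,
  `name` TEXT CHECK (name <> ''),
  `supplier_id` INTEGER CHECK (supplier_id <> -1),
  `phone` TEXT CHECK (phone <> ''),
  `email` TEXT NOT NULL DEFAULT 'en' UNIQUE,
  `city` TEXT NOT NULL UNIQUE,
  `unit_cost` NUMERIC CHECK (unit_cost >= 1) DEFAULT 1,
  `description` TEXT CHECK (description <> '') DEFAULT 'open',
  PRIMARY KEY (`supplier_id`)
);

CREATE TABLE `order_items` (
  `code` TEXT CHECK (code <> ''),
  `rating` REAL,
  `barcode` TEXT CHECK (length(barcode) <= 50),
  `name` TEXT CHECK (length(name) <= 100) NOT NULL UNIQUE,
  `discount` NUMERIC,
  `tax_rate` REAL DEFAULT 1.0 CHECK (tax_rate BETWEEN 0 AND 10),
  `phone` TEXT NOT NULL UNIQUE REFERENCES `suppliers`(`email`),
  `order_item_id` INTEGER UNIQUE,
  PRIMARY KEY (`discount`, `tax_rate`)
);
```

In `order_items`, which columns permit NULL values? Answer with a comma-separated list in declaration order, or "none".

code, rating, barcode, order_item_id

- code: CHECK does not forbid NULL (a CHECK constraint passes when its expression is NULL) → nullable.
- rating: no NOT NULL constraint applies → nullable.
- barcode: CHECK does not forbid NULL (a CHECK constraint passes when its expression is NULL) → nullable.
- name: declared NOT NULL → not nullable.
- discount: part of the PRIMARY KEY, which implies NOT NULL → not nullable.
- tax_rate: part of the PRIMARY KEY, which implies NOT NULL → not nullable.
- phone: declared NOT NULL → not nullable.
- order_item_id: UNIQUE does not imply NOT NULL → nullable.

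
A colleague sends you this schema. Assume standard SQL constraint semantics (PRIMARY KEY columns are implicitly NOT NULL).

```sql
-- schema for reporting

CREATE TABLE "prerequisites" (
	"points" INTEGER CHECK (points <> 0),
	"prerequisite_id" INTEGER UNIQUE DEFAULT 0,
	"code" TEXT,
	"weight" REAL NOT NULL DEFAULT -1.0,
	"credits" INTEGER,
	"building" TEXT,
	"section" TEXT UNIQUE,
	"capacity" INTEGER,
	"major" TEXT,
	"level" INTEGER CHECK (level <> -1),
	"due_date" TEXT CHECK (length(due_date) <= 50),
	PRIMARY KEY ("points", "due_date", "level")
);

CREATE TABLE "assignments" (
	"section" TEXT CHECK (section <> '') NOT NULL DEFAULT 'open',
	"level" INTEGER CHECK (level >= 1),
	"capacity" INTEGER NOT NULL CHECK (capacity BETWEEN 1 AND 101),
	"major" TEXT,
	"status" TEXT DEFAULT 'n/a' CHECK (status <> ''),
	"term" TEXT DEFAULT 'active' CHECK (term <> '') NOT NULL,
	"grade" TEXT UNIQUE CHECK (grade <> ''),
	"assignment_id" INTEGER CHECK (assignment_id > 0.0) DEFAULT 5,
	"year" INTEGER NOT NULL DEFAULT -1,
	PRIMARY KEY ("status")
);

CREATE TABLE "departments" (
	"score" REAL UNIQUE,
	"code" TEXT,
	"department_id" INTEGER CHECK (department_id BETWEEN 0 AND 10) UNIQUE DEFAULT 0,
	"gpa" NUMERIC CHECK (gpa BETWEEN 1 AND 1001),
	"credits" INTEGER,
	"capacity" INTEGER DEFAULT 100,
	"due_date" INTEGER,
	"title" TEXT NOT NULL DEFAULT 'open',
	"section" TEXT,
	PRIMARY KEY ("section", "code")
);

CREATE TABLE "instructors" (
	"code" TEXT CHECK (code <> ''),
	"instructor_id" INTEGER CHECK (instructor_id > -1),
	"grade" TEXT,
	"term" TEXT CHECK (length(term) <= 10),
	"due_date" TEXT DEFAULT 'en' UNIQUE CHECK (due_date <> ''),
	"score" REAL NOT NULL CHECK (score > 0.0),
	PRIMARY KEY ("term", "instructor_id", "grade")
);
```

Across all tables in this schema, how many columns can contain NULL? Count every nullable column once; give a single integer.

19

prerequisites: 7 nullable (prerequisite_id, code, credits, building, section, capacity, major — PK (points, due_date, level) and explicit NOT NULL columns excluded).
assignments: 4 nullable (level, major, grade, assignment_id — PK (status) and explicit NOT NULL columns excluded).
departments: 6 nullable (score, department_id, gpa, credits, capacity, due_date — PK (section, code) and explicit NOT NULL columns excluded).
instructors: 2 nullable (code, due_date — PK (term, instructor_id, grade) and explicit NOT NULL columns excluded).
Total: 7 + 4 + 6 + 2 = 19.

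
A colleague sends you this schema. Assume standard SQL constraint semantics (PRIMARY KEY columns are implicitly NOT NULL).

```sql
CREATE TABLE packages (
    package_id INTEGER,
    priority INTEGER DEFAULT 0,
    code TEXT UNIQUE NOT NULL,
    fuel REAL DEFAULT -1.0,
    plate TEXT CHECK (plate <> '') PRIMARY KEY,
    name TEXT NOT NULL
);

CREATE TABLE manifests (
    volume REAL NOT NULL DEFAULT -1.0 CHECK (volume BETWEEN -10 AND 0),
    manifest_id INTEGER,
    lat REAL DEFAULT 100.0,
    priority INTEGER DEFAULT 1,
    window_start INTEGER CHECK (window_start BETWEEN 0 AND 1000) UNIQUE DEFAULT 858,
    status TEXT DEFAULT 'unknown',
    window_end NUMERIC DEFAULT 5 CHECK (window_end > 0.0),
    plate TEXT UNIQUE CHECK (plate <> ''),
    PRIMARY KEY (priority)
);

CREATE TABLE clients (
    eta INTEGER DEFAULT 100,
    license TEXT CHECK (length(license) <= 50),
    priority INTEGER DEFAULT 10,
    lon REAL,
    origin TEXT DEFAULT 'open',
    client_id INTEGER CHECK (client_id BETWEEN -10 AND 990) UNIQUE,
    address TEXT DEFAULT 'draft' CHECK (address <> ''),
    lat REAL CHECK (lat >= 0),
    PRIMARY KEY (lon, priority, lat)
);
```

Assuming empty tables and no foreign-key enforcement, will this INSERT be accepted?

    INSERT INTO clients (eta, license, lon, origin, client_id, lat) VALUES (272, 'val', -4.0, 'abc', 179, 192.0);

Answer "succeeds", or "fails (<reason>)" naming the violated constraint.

NOT NULL columns: lat is supplied; lon is supplied; priority defaults to 10.
CHECK constraints: 'val' satisfies (length(license) <= 50); 179 satisfies (client_id BETWEEN -10 AND 990); 192.0 satisfies (lat >= 0).
No constraint is violated.

succeeds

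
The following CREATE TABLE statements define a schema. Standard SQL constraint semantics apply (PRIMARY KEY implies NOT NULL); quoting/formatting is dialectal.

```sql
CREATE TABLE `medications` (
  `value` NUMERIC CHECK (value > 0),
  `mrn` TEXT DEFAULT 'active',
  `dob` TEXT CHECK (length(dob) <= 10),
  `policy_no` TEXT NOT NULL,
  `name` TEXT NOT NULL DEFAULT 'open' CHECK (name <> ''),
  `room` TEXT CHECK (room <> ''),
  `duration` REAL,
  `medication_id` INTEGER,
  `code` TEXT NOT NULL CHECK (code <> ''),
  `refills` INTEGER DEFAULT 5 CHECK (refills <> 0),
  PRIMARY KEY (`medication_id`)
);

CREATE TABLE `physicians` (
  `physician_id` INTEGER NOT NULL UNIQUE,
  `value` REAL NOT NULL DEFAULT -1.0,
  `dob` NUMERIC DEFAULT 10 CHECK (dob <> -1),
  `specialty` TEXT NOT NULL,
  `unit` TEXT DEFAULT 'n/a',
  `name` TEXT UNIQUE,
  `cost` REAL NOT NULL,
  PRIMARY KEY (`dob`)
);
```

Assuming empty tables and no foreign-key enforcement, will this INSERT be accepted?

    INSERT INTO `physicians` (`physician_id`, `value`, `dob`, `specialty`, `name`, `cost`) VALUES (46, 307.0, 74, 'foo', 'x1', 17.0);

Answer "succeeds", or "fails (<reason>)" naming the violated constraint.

NOT NULL columns: cost is supplied; dob is supplied; physician_id is supplied; specialty is supplied; value is supplied.
CHECK constraints: 74 satisfies (dob <> -1).
No constraint is violated.

succeeds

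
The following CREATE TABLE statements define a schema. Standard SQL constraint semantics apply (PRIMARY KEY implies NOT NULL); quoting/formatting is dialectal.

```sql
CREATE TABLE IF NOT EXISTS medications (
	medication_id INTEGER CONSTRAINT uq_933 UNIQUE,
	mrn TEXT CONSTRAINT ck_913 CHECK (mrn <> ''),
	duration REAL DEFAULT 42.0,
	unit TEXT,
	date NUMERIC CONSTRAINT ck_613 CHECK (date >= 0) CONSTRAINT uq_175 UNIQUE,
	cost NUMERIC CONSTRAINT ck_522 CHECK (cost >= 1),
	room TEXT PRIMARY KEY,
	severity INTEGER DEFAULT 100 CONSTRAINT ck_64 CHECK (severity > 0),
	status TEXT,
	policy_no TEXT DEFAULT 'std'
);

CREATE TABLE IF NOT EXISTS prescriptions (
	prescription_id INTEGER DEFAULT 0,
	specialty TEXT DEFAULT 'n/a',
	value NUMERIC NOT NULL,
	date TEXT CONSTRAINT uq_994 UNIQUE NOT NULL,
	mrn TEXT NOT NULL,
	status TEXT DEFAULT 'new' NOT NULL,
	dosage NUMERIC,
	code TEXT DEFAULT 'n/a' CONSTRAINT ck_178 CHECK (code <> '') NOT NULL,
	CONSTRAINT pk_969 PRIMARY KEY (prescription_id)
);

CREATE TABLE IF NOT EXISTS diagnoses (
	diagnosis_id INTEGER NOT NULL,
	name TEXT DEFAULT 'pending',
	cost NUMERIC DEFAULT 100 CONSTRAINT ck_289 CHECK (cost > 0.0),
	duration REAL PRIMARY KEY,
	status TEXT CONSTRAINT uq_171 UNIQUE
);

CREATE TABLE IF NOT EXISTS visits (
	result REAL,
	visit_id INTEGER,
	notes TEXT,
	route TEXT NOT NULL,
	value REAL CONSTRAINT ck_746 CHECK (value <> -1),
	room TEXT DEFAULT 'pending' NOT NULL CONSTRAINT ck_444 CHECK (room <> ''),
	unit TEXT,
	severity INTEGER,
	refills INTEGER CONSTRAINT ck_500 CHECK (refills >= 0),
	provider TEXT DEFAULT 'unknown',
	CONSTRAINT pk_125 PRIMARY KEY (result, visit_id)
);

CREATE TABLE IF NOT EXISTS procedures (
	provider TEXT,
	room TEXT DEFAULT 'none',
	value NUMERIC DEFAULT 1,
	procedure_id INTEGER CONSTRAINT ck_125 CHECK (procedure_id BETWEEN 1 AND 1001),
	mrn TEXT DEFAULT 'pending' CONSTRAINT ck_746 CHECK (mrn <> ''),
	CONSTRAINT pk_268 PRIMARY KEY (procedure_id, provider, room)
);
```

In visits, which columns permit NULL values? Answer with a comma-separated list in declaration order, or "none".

notes, value, unit, severity, refills, provider

- result: part of the PRIMARY KEY, which implies NOT NULL → not nullable.
- visit_id: part of the PRIMARY KEY, which implies NOT NULL → not nullable.
- notes: no NOT NULL constraint applies → nullable.
- route: declared NOT NULL → not nullable.
- value: CHECK does not forbid NULL (a CHECK constraint passes when its expression is NULL) → nullable.
- room: declared NOT NULL → not nullable.
- unit: no NOT NULL constraint applies → nullable.
- severity: no NOT NULL constraint applies → nullable.
- refills: CHECK does not forbid NULL (a CHECK constraint passes when its expression is NULL) → nullable.
- provider: DEFAULT only fills an omitted column; an explicit NULL is still allowed → nullable.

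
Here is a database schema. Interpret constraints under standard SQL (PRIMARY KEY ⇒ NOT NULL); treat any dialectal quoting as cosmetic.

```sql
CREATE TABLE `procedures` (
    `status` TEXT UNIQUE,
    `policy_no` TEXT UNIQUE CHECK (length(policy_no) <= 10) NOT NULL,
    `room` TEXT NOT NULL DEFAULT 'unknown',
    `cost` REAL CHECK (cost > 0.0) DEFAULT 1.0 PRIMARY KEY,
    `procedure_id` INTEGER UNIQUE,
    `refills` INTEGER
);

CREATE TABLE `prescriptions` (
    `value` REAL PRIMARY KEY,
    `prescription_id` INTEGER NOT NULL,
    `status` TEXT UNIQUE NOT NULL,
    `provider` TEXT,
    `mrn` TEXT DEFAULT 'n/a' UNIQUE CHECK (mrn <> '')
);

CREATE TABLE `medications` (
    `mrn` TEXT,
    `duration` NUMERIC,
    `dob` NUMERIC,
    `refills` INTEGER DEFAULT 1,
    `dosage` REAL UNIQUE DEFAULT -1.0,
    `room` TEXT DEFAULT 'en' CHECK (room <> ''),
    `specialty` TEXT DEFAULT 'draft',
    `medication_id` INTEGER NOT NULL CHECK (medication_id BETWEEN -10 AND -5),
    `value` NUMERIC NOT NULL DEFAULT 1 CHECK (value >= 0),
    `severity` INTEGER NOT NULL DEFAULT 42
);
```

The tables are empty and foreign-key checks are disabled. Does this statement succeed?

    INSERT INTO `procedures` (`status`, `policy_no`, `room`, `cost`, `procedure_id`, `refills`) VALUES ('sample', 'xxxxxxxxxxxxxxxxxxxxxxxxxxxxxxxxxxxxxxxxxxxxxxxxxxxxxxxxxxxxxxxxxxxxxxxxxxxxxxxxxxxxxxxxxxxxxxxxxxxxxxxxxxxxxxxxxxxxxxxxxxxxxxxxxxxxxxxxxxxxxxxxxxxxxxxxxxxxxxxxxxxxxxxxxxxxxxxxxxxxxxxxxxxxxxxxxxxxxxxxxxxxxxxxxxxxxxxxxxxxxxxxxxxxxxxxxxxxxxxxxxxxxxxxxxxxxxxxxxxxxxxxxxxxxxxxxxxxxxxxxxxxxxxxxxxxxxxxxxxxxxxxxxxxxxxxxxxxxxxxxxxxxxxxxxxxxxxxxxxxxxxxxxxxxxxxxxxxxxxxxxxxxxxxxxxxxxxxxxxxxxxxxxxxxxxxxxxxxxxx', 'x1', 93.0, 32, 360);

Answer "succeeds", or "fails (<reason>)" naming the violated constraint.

fails (CHECK on policy_no)

The value 'xxxxxxxxxxxxxxxxxxxxxxxxxxxxxxxxxxxxxxxxxxxxxxxxxxxxxxxxxxxxxxxxxxxxxxxxxxxxxxxxxxxxxxxxxxxxxxxxxxxxxxxxxxxxxxxxxxxxxxxxxxxxxxxxxxxxxxxxxxxxxxxxxxxxxxxxxxxxxxxxxxxxxxxxxxxxxxxxxxxxxxxxxxxxxxxxxxxxxxxxxxxxxxxxxxxxxxxxxxxxxxxxxxxxxxxxxxxxxxxxxxxxxxxxxxxxxxxxxxxxxxxxxxxxxxxxxxxxxxxxxxxxxxxxxxxxxxxxxxxxxxxxxxxxxxxxxxxxxxxxxxxxxxxxxxxxxxxxxxxxxxxxxxxxxxxxxxxxxxxxxxxxxxxxxxxxxxxxxxxxxxxxxxxxxxxxxxxxxxxx' for policy_no violates CHECK (length(policy_no) <= 10).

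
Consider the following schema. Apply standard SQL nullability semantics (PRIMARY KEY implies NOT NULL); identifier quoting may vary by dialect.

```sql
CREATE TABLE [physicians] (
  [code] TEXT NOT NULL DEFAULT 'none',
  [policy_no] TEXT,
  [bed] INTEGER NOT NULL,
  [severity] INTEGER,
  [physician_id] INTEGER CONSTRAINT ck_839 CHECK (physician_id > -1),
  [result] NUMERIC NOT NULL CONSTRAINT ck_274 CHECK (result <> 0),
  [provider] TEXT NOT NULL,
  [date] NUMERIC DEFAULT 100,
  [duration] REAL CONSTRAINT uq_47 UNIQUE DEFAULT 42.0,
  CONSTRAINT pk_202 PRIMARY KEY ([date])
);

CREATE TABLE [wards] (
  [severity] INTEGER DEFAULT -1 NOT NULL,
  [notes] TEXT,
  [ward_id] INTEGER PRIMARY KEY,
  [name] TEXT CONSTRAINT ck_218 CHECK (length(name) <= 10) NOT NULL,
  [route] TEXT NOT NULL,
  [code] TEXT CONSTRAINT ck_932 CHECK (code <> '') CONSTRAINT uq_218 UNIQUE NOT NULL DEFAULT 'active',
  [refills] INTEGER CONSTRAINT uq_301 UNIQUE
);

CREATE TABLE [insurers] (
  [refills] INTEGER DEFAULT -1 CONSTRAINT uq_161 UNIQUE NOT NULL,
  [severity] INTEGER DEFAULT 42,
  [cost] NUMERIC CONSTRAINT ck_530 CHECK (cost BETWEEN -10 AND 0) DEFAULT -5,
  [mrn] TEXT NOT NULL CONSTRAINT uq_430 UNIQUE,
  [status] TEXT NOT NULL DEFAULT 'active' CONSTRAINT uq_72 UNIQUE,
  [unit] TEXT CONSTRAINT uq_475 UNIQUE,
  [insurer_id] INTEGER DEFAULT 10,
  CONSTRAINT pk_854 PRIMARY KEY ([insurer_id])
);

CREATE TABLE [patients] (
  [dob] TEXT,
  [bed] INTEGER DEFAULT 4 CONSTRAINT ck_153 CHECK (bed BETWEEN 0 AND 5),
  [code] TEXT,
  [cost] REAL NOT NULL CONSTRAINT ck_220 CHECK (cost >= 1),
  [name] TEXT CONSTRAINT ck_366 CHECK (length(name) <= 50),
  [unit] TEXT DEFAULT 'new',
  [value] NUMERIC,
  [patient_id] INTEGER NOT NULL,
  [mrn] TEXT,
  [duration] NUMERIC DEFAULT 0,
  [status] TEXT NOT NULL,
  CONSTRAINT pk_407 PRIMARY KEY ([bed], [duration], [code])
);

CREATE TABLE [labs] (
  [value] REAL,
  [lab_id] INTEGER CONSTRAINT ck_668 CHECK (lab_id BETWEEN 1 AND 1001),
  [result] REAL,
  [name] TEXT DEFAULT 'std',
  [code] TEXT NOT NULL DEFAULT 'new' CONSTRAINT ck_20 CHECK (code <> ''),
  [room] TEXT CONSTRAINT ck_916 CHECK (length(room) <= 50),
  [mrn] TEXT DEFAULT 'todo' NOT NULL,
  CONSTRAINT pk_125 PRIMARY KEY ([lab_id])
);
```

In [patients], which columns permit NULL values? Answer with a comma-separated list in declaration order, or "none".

- dob: no NOT NULL constraint applies → nullable.
- bed: part of the PRIMARY KEY, which implies NOT NULL → not nullable.
- code: part of the PRIMARY KEY, which implies NOT NULL → not nullable.
- cost: declared NOT NULL → not nullable.
- name: CHECK does not forbid NULL (a CHECK constraint passes when its expression is NULL) → nullable.
- unit: DEFAULT only fills an omitted column; an explicit NULL is still allowed → nullable.
- value: no NOT NULL constraint applies → nullable.
- patient_id: declared NOT NULL → not nullable.
- mrn: no NOT NULL constraint applies → nullable.
- duration: part of the PRIMARY KEY, which implies NOT NULL → not nullable.
- status: declared NOT NULL → not nullable.

dob, name, unit, value, mrn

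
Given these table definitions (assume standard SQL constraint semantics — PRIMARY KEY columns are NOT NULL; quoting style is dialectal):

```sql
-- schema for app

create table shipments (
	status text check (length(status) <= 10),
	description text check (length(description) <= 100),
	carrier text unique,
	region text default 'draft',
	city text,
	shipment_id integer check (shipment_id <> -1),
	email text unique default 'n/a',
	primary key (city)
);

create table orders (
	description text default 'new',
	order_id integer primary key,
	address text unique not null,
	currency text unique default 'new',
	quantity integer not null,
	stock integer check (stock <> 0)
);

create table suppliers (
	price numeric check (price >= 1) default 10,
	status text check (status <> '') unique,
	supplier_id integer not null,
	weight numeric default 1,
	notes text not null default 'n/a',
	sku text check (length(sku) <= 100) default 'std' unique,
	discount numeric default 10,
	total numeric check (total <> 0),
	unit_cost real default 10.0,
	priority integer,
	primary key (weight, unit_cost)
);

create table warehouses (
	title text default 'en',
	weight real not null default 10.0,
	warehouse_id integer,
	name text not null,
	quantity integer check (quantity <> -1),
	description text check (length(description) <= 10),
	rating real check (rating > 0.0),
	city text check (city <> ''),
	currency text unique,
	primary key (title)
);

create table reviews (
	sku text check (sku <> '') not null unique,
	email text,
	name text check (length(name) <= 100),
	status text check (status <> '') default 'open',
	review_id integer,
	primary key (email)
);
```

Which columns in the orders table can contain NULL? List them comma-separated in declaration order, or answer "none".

description, currency, stock

- description: DEFAULT only fills an omitted column; an explicit NULL is still allowed → nullable.
- order_id: part of the PRIMARY KEY, which implies NOT NULL → not nullable.
- address: declared NOT NULL → not nullable.
- currency: UNIQUE does not imply NOT NULL → nullable.
- quantity: declared NOT NULL → not nullable.
- stock: CHECK does not forbid NULL (a CHECK constraint passes when its expression is NULL) → nullable.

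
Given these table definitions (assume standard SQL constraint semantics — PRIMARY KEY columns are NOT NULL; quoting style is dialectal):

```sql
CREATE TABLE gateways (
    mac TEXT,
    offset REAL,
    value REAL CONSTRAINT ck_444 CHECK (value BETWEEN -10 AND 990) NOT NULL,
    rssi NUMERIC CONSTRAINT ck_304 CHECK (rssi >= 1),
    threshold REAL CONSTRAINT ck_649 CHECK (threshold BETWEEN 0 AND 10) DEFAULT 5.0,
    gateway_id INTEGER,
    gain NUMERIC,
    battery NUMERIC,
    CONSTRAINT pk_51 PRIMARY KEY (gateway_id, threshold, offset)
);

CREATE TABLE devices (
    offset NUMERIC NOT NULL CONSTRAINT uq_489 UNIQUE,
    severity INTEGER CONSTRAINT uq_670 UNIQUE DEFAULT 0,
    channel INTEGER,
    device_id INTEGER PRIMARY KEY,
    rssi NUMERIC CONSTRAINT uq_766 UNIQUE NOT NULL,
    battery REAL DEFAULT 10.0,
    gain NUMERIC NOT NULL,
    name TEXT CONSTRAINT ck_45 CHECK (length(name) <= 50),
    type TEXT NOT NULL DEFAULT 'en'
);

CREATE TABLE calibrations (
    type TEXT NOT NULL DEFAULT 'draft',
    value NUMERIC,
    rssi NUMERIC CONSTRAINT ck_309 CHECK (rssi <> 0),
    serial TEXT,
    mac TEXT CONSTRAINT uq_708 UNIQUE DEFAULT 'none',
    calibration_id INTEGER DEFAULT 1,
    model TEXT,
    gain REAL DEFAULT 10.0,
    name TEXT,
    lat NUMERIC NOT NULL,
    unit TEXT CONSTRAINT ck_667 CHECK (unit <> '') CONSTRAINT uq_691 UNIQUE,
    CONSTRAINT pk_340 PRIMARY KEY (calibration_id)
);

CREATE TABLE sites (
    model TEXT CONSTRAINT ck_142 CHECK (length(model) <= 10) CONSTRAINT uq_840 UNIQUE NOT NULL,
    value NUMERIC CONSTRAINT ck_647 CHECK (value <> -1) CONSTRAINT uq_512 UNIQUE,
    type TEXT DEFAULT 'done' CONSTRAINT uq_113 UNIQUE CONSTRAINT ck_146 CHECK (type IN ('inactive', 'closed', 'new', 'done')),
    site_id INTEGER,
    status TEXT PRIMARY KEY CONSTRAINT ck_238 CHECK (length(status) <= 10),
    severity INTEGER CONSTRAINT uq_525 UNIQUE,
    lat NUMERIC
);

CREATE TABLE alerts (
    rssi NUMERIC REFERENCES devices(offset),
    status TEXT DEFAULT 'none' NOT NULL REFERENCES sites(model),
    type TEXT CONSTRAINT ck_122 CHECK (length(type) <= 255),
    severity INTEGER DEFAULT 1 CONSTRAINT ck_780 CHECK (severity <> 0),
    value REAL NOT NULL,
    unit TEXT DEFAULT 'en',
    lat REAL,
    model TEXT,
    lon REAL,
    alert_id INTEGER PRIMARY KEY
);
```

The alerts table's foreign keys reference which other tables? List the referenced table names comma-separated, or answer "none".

- rssi REFERENCES devices(offset).
- status REFERENCES sites(model).

devices, sites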